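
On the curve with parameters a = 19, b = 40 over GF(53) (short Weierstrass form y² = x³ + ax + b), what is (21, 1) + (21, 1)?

tangent at (21, 1): λ = (3·21² + 19)/(2·1) ≡ 17/2. 2⁻¹ ≡ 27 (mod 53) since 2·27 = 54 ≡ 1, so λ ≡ 17·27 ≡ 35.
  x = λ² - 21 - 21 = 1225 - 42 ≡ 17; y = λ·(21 - 17) - 1 ≡ 33. → (17, 33)

(17, 33)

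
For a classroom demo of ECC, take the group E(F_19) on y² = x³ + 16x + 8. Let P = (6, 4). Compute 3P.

(12, 3)

Repeated addition: build up to 3P.
2P: tangent at (6, 4): λ = (3·6² + 16)/(2·4) ≡ 10/8. 8⁻¹ ≡ 12 (mod 19) since 8·12 = 96 ≡ 1, so λ ≡ 10·12 ≡ 6.
  x = λ² - 6 - 6 = 36 - 12 ≡ 5; y = λ·(6 - 5) - 4 ≡ 2. → (5, 2)
3P: (5, 2) + (6, 4). λ = (4 - 2)/(6 - 5) ≡ 2/1 mod 19. 1⁻¹ ≡ 1 (mod 19) since 1·1 = 1 ≡ 1, so λ ≡ 2.
  x = λ² - 5 - 6 = 4 - 11 ≡ 12; y = λ·(5 - 12) - 2 ≡ 3. → (12, 3)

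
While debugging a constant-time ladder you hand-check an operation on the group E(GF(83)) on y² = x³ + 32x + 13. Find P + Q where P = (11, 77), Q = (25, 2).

(11, 77) + (25, 2). λ = (2 - 77)/(25 - 11) ≡ 8/14 mod 83. 14⁻¹ ≡ 6 (mod 83), so λ ≡ 48.
  x = λ² - 11 - 25 = 2304 - 36 ≡ 27; y = λ·(11 - 27) - 77 ≡ 68. → (27, 68)

(27, 68)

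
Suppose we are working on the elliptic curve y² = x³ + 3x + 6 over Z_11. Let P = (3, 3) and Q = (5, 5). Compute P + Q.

(4, 7)

(3, 3) + (5, 5). λ = (5 - 3)/(5 - 3) ≡ 2/2 mod 11. 2⁻¹ ≡ 6 (mod 11) since 2·6 = 12 ≡ 1, so λ ≡ 1.
  x = λ² - 3 - 5 = 1 - 8 ≡ 4; y = λ·(3 - 4) - 3 ≡ 7. → (4, 7)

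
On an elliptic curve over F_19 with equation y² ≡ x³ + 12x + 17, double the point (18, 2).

tangent at (18, 2): λ = (3·18² + 12)/(2·2) ≡ 15/4. 4⁻¹ ≡ 5 (mod 19) since 4·5 = 20 ≡ 1, so λ ≡ 15·5 ≡ 18.
  x = λ² - 18 - 18 = 324 - 36 ≡ 3; y = λ·(18 - 3) - 2 ≡ 2. → (3, 2)

(3, 2)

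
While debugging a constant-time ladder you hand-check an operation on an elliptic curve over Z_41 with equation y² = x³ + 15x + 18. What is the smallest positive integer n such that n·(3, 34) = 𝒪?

2P: tangent at (3, 34): λ = (3·3² + 15)/(2·34) ≡ 1/27. 27⁻¹ ≡ 38 (mod 41), so λ ≡ 1·38 ≡ 38.
  x = λ² - 3 - 3 = 1444 - 6 ≡ 3; y = λ·(3 - 3) - 34 ≡ 7. → (3, 7)
3P: (3, 7) + (3, 34): same x and y₁ ≡ -y₂, so the sum is 𝒪.
3P = 𝒪, so the order is 3.

3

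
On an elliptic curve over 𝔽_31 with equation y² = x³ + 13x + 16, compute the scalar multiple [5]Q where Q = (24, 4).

(24, 27)

Repeated addition: build up to 5Q.
2Q: tangent at (24, 4): λ = (3·24² + 13)/(2·4) ≡ 5/8. 8⁻¹ ≡ 4 (mod 31) since 8·4 = 32 ≡ 1, so λ ≡ 5·4 ≡ 20.
  x = λ² - 24 - 24 = 400 - 48 ≡ 11; y = λ·(24 - 11) - 4 ≡ 8. → (11, 8)
3Q: (11, 8) + (24, 4). λ = (4 - 8)/(24 - 11) ≡ 27/13 mod 31. 13⁻¹ ≡ 12 (mod 31), so λ ≡ 14.
  x = λ² - 11 - 24 = 196 - 35 ≡ 6; y = λ·(11 - 6) - 8 ≡ 0. → (6, 0)
4Q: (6, 0) + (24, 4). λ = (4 - 0)/(24 - 6) ≡ 4/18 mod 31. 18⁻¹ ≡ 19 (mod 31) since 18·19 = 342 ≡ 1, so λ ≡ 14.
  x = λ² - 6 - 24 = 196 - 30 ≡ 11; y = λ·(6 - 11) - 0 ≡ 23. → (11, 23)
5Q: (11, 23) + (24, 4). λ = (4 - 23)/(24 - 11) ≡ 12/13 mod 31. 13⁻¹ ≡ 12 (mod 31) since 13·12 = 156 ≡ 1, so λ ≡ 20.
  x = λ² - 11 - 24 = 400 - 35 ≡ 24; y = λ·(11 - 24) - 23 ≡ 27. → (24, 27)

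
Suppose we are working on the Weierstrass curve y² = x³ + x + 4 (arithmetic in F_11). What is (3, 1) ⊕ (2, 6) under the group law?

(3, 1) + (2, 6). λ = (6 - 1)/(2 - 3) ≡ 5/10 mod 11. 10⁻¹ ≡ 10 (mod 11), so λ ≡ 6.
  x = λ² - 3 - 2 = 36 - 5 ≡ 9; y = λ·(3 - 9) - 1 ≡ 7. → (9, 7)

(9, 7)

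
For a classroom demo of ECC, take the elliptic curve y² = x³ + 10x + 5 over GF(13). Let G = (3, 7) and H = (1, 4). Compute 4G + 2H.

(1, 4)

First 4G:
Repeated addition: build up to 4G.
2G: tangent at (3, 7): λ = (3·3² + 10)/(2·7) ≡ 11/1. 1⁻¹ ≡ 1 (mod 13), so λ ≡ 11·1 ≡ 11.
  x = λ² - 3 - 3 = 121 - 6 ≡ 11; y = λ·(3 - 11) - 7 ≡ 9. → (11, 9)
3G: (11, 9) + (3, 7). λ = (7 - 9)/(3 - 11) ≡ 11/5 mod 13. 5⁻¹ ≡ 8 (mod 13), so λ ≡ 10.
  x = λ² - 11 - 3 = 100 - 14 ≡ 8; y = λ·(11 - 8) - 9 ≡ 8. → (8, 8)
4G: (8, 8) + (3, 7). λ = (7 - 8)/(3 - 8) ≡ 12/8 mod 13. 8⁻¹ ≡ 5 (mod 13), so λ ≡ 8.
  x = λ² - 8 - 3 = 64 - 11 ≡ 1; y = λ·(8 - 1) - 8 ≡ 9. → (1, 9)
4G = (1, 9).
Next 2H:
Repeated addition: build up to 2H.
2H: tangent at (1, 4): λ = (3·1² + 10)/(2·4) ≡ 0/8. 8⁻¹ ≡ 5 (mod 13), so λ ≡ 0·5 ≡ 0.
  x = λ² - 1 - 1 = 0 - 2 ≡ 11; y = λ·(1 - 11) - 4 ≡ 9. → (11, 9)
2H = (11, 9).
Finally 4G + 2H:
(1, 9) + (11, 9). λ = (9 - 9)/(11 - 1) ≡ 0/10 mod 13. 10⁻¹ ≡ 4 (mod 13), so λ ≡ 0.
  x = λ² - 1 - 11 = 0 - 12 ≡ 1; y = λ·(1 - 1) - 9 ≡ 4. → (1, 4)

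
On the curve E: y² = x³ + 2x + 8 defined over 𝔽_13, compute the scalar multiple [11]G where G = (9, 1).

(9, 12)

Double-and-add on 11 = (1011)₂. Start with G = (9, 1) for the leading 1-bit.
double: tangent at (9, 1): λ = (3·9² + 2)/(2·1) ≡ 11/2. 2⁻¹ ≡ 7 (mod 13) since 2·7 = 14 ≡ 1, so λ ≡ 11·7 ≡ 12.
  x = λ² - 9 - 9 = 144 - 18 ≡ 9; y = λ·(9 - 9) - 1 ≡ 12. → (9, 12)
double: tangent at (9, 12): λ = (3·9² + 2)/(2·12) ≡ 11/11. 11⁻¹ ≡ 6 (mod 13), so λ ≡ 11·6 ≡ 1.
  x = λ² - 9 - 9 = 1 - 18 ≡ 9; y = λ·(9 - 9) - 12 ≡ 1. → (9, 1)
add G: tangent at (9, 1): λ = (3·9² + 2)/(2·1) ≡ 11/2. 2⁻¹ ≡ 7 (mod 13), so λ ≡ 11·7 ≡ 12.
  x = λ² - 9 - 9 = 144 - 18 ≡ 9; y = λ·(9 - 9) - 1 ≡ 12. → (9, 12)
double: tangent at (9, 12): λ = (3·9² + 2)/(2·12) ≡ 11/11. 11⁻¹ ≡ 6 (mod 13), so λ ≡ 11·6 ≡ 1.
  x = λ² - 9 - 9 = 1 - 18 ≡ 9; y = λ·(9 - 9) - 12 ≡ 1. → (9, 1)
add G: tangent at (9, 1): λ = (3·9² + 2)/(2·1) ≡ 11/2. 2⁻¹ ≡ 7 (mod 13) since 2·7 = 14 ≡ 1, so λ ≡ 11·7 ≡ 12.
  x = λ² - 9 - 9 = 144 - 18 ≡ 9; y = λ·(9 - 9) - 1 ≡ 12. → (9, 12)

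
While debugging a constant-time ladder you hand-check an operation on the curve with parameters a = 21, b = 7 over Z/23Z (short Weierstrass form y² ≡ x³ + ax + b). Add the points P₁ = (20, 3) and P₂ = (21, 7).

(21, 16)

(20, 3) + (21, 7). λ = (7 - 3)/(21 - 20) ≡ 4/1 mod 23. 1⁻¹ ≡ 1 (mod 23), so λ ≡ 4.
  x = λ² - 20 - 21 = 16 - 41 ≡ 21; y = λ·(20 - 21) - 3 ≡ 16. → (21, 16)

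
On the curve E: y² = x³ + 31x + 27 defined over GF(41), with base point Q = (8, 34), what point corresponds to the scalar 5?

(22, 0)

Repeated addition: build up to 5Q.
2Q: tangent at (8, 34): λ = (3·8² + 31)/(2·34) ≡ 18/27. 27⁻¹ ≡ 38 (mod 41), so λ ≡ 18·38 ≡ 28.
  x = λ² - 8 - 8 = 784 - 16 ≡ 30; y = λ·(8 - 30) - 34 ≡ 6. → (30, 6)
3Q: (30, 6) + (8, 34). λ = (34 - 6)/(8 - 30) ≡ 28/19 mod 41. 19⁻¹ ≡ 13 (mod 41) since 19·13 = 247 ≡ 1, so λ ≡ 36.
  x = λ² - 30 - 8 = 1296 - 38 ≡ 28; y = λ·(30 - 28) - 6 ≡ 25. → (28, 25)
4Q: (28, 25) + (8, 34). λ = (34 - 25)/(8 - 28) ≡ 9/21 mod 41. 21⁻¹ ≡ 2 (mod 41), so λ ≡ 18.
  x = λ² - 28 - 8 = 324 - 36 ≡ 1; y = λ·(28 - 1) - 25 ≡ 10. → (1, 10)
5Q: (1, 10) + (8, 34). λ = (34 - 10)/(8 - 1) ≡ 24/7 mod 41. 7⁻¹ ≡ 6 (mod 41), so λ ≡ 21.
  x = λ² - 1 - 8 = 441 - 9 ≡ 22; y = λ·(1 - 22) - 10 ≡ 0. → (22, 0)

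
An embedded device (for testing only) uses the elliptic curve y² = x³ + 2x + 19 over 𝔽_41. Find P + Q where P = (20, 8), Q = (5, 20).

(15, 29)

(20, 8) + (5, 20). λ = (20 - 8)/(5 - 20) ≡ 12/26 mod 41. 26⁻¹ ≡ 30 (mod 41) since 26·30 = 780 ≡ 1, so λ ≡ 32.
  x = λ² - 20 - 5 = 1024 - 25 ≡ 15; y = λ·(20 - 15) - 8 ≡ 29. → (15, 29)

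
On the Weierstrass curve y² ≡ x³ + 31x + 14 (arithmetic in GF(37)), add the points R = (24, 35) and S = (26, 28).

(24, 35) + (26, 28). λ = (28 - 35)/(26 - 24) ≡ 30/2 mod 37. 2⁻¹ ≡ 19 (mod 37) since 2·19 = 38 ≡ 1, so λ ≡ 15.
  x = λ² - 24 - 26 = 225 - 50 ≡ 27; y = λ·(24 - 27) - 35 ≡ 31. → (27, 31)

(27, 31)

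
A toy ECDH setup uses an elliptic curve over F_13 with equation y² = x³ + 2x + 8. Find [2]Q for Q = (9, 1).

tangent at (9, 1): λ = (3·9² + 2)/(2·1) ≡ 11/2. 2⁻¹ ≡ 7 (mod 13) since 2·7 = 14 ≡ 1, so λ ≡ 11·7 ≡ 12.
  x = λ² - 9 - 9 = 144 - 18 ≡ 9; y = λ·(9 - 9) - 1 ≡ 12. → (9, 12)

(9, 12)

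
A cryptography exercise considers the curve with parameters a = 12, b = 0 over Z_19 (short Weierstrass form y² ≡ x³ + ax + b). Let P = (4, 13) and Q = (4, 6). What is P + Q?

The two points share x = 4 and their y-coordinates satisfy 13 + 6 ≡ 0 (mod 19), so they are inverses. Their sum is 𝒪.

O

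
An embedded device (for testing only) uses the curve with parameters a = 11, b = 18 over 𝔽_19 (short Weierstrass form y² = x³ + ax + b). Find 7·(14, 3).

Write G = (14, 3).
Repeated addition: build up to 7G.
2G: tangent at (14, 3): λ = (3·14² + 11)/(2·3) ≡ 10/6. 6⁻¹ ≡ 16 (mod 19), so λ ≡ 10·16 ≡ 8.
  x = λ² - 14 - 14 = 64 - 28 ≡ 17; y = λ·(14 - 17) - 3 ≡ 11. → (17, 11)
3G: (17, 11) + (14, 3). λ = (3 - 11)/(14 - 17) ≡ 11/16 mod 19. 16⁻¹ ≡ 6 (mod 19) since 16·6 = 96 ≡ 1, so λ ≡ 9.
  x = λ² - 17 - 14 = 81 - 31 ≡ 12; y = λ·(17 - 12) - 11 ≡ 15. → (12, 15)
4G: (12, 15) + (14, 3). λ = (3 - 15)/(14 - 12) ≡ 7/2 mod 19. 2⁻¹ ≡ 10 (mod 19), so λ ≡ 13.
  x = λ² - 12 - 14 = 169 - 26 ≡ 10; y = λ·(12 - 10) - 15 ≡ 11. → (10, 11)
5G: (10, 11) + (14, 3). λ = (3 - 11)/(14 - 10) ≡ 11/4 mod 19. 4⁻¹ ≡ 5 (mod 19), so λ ≡ 17.
  x = λ² - 10 - 14 = 289 - 24 ≡ 18; y = λ·(10 - 18) - 11 ≡ 5. → (18, 5)
6G: (18, 5) + (14, 3). λ = (3 - 5)/(14 - 18) ≡ 17/15 mod 19. 15⁻¹ ≡ 14 (mod 19), so λ ≡ 10.
  x = λ² - 18 - 14 = 100 - 32 ≡ 11; y = λ·(18 - 11) - 5 ≡ 8. → (11, 8)
7G: (11, 8) + (14, 3). λ = (3 - 8)/(14 - 11) ≡ 14/3 mod 19. 3⁻¹ ≡ 13 (mod 19), so λ ≡ 11.
  x = λ² - 11 - 14 = 121 - 25 ≡ 1; y = λ·(11 - 1) - 8 ≡ 7. → (1, 7)

(1, 7)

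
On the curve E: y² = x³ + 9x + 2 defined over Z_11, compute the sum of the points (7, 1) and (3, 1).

(1, 10)

(7, 1) + (3, 1). λ = (1 - 1)/(3 - 7) ≡ 0/7 mod 11. 7⁻¹ ≡ 8 (mod 11), so λ ≡ 0.
  x = λ² - 7 - 3 = 0 - 10 ≡ 1; y = λ·(7 - 1) - 1 ≡ 10. → (1, 10)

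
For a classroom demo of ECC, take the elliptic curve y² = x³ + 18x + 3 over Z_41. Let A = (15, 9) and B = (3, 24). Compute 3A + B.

First 3A:
Repeated addition: build up to 3A.
2A: tangent at (15, 9): λ = (3·15² + 18)/(2·9) ≡ 37/18. 18⁻¹ ≡ 16 (mod 41) since 18·16 = 288 ≡ 1, so λ ≡ 37·16 ≡ 18.
  x = λ² - 15 - 15 = 324 - 30 ≡ 7; y = λ·(15 - 7) - 9 ≡ 12. → (7, 12)
3A: (7, 12) + (15, 9). λ = (9 - 12)/(15 - 7) ≡ 38/8 mod 41. 8⁻¹ ≡ 36 (mod 41), so λ ≡ 15.
  x = λ² - 7 - 15 = 225 - 22 ≡ 39; y = λ·(7 - 39) - 12 ≡ 0. → (39, 0)
3A = (39, 0).
Finally 3A + B:
(39, 0) + (3, 24). λ = (24 - 0)/(3 - 39) ≡ 24/5 mod 41. 5⁻¹ ≡ 33 (mod 41), so λ ≡ 13.
  x = λ² - 39 - 3 = 169 - 42 ≡ 4; y = λ·(39 - 4) - 0 ≡ 4. → (4, 4)

(4, 4)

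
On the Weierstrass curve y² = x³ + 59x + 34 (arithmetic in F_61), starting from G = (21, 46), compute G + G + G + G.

(13, 58)

Repeated addition: build up to 4G.
2G: tangent at (21, 46): λ = (3·21² + 59)/(2·46) ≡ 40/31. 31⁻¹ ≡ 2 (mod 61), so λ ≡ 40·2 ≡ 19.
  x = λ² - 21 - 21 = 361 - 42 ≡ 14; y = λ·(21 - 14) - 46 ≡ 26. → (14, 26)
3G: (14, 26) + (21, 46). λ = (46 - 26)/(21 - 14) ≡ 20/7 mod 61. 7⁻¹ ≡ 35 (mod 61), so λ ≡ 29.
  x = λ² - 14 - 21 = 841 - 35 ≡ 13; y = λ·(14 - 13) - 26 ≡ 3. → (13, 3)
4G: (13, 3) + (21, 46). λ = (46 - 3)/(21 - 13) ≡ 43/8 mod 61. 8⁻¹ ≡ 23 (mod 61), so λ ≡ 13.
  x = λ² - 13 - 21 = 169 - 34 ≡ 13; y = λ·(13 - 13) - 3 ≡ 58. → (13, 58)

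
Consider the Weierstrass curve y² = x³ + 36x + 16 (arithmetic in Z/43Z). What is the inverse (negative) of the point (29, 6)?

(29, 37)

-(29, 6) = (29, -6 mod 43) = (29, 37).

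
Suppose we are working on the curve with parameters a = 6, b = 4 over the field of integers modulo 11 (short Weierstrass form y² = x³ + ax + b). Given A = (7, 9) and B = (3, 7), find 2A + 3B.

First 2A:
Repeated addition: build up to 2A.
2A: tangent at (7, 9): λ = (3·7² + 6)/(2·9) ≡ 10/7. 7⁻¹ ≡ 8 (mod 11), so λ ≡ 10·8 ≡ 3.
  x = λ² - 7 - 7 = 9 - 14 ≡ 6; y = λ·(7 - 6) - 9 ≡ 5. → (6, 5)
2A = (6, 5).
Next 3B:
Repeated addition: build up to 3B.
2B: tangent at (3, 7): λ = (3·3² + 6)/(2·7) ≡ 0/3. 3⁻¹ ≡ 4 (mod 11) since 3·4 = 12 ≡ 1, so λ ≡ 0·4 ≡ 0.
  x = λ² - 3 - 3 = 0 - 6 ≡ 5; y = λ·(3 - 5) - 7 ≡ 4. → (5, 4)
3B: (5, 4) + (3, 7). λ = (7 - 4)/(3 - 5) ≡ 3/9 mod 11. 9⁻¹ ≡ 5 (mod 11), so λ ≡ 4.
  x = λ² - 5 - 3 = 16 - 8 ≡ 8; y = λ·(5 - 8) - 4 ≡ 6. → (8, 6)
3B = (8, 6).
Finally 2A + 3B:
(6, 5) + (8, 6). λ = (6 - 5)/(8 - 6) ≡ 1/2 mod 11. 2⁻¹ ≡ 6 (mod 11) since 2·6 = 12 ≡ 1, so λ ≡ 6.
  x = λ² - 6 - 8 = 36 - 14 ≡ 0; y = λ·(6 - 0) - 5 ≡ 9. → (0, 9)

(0, 9)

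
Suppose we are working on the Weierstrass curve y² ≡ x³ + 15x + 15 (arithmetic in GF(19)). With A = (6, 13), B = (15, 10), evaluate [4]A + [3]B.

(9, 9)

First 4A:
Repeated addition: build up to 4A.
2A: tangent at (6, 13): λ = (3·6² + 15)/(2·13) ≡ 9/7. 7⁻¹ ≡ 11 (mod 19) since 7·11 = 77 ≡ 1, so λ ≡ 9·11 ≡ 4.
  x = λ² - 6 - 6 = 16 - 12 ≡ 4; y = λ·(6 - 4) - 13 ≡ 14. → (4, 14)
3A: (4, 14) + (6, 13). λ = (13 - 14)/(6 - 4) ≡ 18/2 mod 19. 2⁻¹ ≡ 10 (mod 19), so λ ≡ 9.
  x = λ² - 4 - 6 = 81 - 10 ≡ 14; y = λ·(4 - 14) - 14 ≡ 10. → (14, 10)
4A: (14, 10) + (6, 13). λ = (13 - 10)/(6 - 14) ≡ 3/11 mod 19. 11⁻¹ ≡ 7 (mod 19), so λ ≡ 2.
  x = λ² - 14 - 6 = 4 - 20 ≡ 3; y = λ·(14 - 3) - 10 ≡ 12. → (3, 12)
4A = (3, 12).
Next 3B:
Repeated addition: build up to 3B.
2B: tangent at (15, 10): λ = (3·15² + 15)/(2·10) ≡ 6/1. 1⁻¹ ≡ 1 (mod 19), so λ ≡ 6·1 ≡ 6.
  x = λ² - 15 - 15 = 36 - 30 ≡ 6; y = λ·(15 - 6) - 10 ≡ 6. → (6, 6)
3B: (6, 6) + (15, 10). λ = (10 - 6)/(15 - 6) ≡ 4/9 mod 19. 9⁻¹ ≡ 17 (mod 19), so λ ≡ 11.
  x = λ² - 6 - 15 = 121 - 21 ≡ 5; y = λ·(6 - 5) - 6 ≡ 5. → (5, 5)
3B = (5, 5).
Finally 4A + 3B:
(3, 12) + (5, 5). λ = (5 - 12)/(5 - 3) ≡ 12/2 mod 19. 2⁻¹ ≡ 10 (mod 19) since 2·10 = 20 ≡ 1, so λ ≡ 6.
  x = λ² - 3 - 5 = 36 - 8 ≡ 9; y = λ·(3 - 9) - 12 ≡ 9. → (9, 9)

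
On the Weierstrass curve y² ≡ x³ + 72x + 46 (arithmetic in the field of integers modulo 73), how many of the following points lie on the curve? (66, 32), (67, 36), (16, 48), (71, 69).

(66, 32): 32² ≡ 2, rhs ≡ 2 → on.
(67, 36): 36² ≡ 55, rhs ≡ 55 → on.
(16, 48): 48² ≡ 41, rhs ≡ 38 → off.
(71, 69): 69² ≡ 16, rhs ≡ 40 → off.

2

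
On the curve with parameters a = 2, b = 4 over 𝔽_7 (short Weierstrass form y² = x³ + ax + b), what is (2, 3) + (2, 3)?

tangent at (2, 3): λ = (3·2² + 2)/(2·3) ≡ 0/6. 6⁻¹ ≡ 6 (mod 7), so λ ≡ 0·6 ≡ 0.
  x = λ² - 2 - 2 = 0 - 4 ≡ 3; y = λ·(2 - 3) - 3 ≡ 4. → (3, 4)

(3, 4)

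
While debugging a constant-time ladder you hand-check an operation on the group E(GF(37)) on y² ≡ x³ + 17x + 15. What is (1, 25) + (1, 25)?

tangent at (1, 25): λ = (3·1² + 17)/(2·25) ≡ 20/13. 13⁻¹ ≡ 20 (mod 37), so λ ≡ 20·20 ≡ 30.
  x = λ² - 1 - 1 = 900 - 2 ≡ 10; y = λ·(1 - 10) - 25 ≡ 1. → (10, 1)

(10, 1)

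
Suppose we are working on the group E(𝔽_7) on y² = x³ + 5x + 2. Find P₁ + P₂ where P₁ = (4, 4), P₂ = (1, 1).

(3, 4)

(4, 4) + (1, 1). λ = (1 - 4)/(1 - 4) ≡ 4/4 mod 7. 4⁻¹ ≡ 2 (mod 7) since 4·2 = 8 ≡ 1, so λ ≡ 1.
  x = λ² - 4 - 1 = 1 - 5 ≡ 3; y = λ·(4 - 3) - 4 ≡ 4. → (3, 4)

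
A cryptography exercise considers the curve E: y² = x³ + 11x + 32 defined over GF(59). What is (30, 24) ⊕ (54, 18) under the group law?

(30, 24) + (54, 18). λ = (18 - 24)/(54 - 30) ≡ 53/24 mod 59. 24⁻¹ ≡ 32 (mod 59), so λ ≡ 44.
  x = λ² - 30 - 54 = 1936 - 84 ≡ 23; y = λ·(30 - 23) - 24 ≡ 48. → (23, 48)

(23, 48)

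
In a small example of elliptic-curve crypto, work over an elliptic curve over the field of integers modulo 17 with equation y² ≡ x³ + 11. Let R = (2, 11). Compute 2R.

tangent at (2, 11): λ = (3·2² + 0)/(2·11) ≡ 12/5. 5⁻¹ ≡ 7 (mod 17) since 5·7 = 35 ≡ 1, so λ ≡ 12·7 ≡ 16.
  x = λ² - 2 - 2 = 256 - 4 ≡ 14; y = λ·(2 - 14) - 11 ≡ 1. → (14, 1)

(14, 1)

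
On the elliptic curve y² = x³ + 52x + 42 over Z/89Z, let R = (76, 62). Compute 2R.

(81, 87)

tangent at (76, 62): λ = (3·76² + 52)/(2·62) ≡ 25/35. 35⁻¹ ≡ 28 (mod 89), so λ ≡ 25·28 ≡ 77.
  x = λ² - 76 - 76 = 5929 - 152 ≡ 81; y = λ·(76 - 81) - 62 ≡ 87. → (81, 87)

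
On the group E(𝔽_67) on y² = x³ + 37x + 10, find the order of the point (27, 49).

6

2P: tangent at (27, 49): λ = (3·27² + 37)/(2·49) ≡ 13/31. 31⁻¹ ≡ 13 (mod 67) since 31·13 = 403 ≡ 1, so λ ≡ 13·13 ≡ 35.
  x = λ² - 27 - 27 = 1225 - 54 ≡ 32; y = λ·(27 - 32) - 49 ≡ 44. → (32, 44)
3P: (32, 44) + (27, 49). λ = (49 - 44)/(27 - 32) ≡ 5/62 mod 67. 62⁻¹ ≡ 40 (mod 67), so λ ≡ 66.
  x = λ² - 32 - 27 = 4356 - 59 ≡ 9; y = λ·(32 - 9) - 44 ≡ 0. → (9, 0)
4P: (9, 0) + (27, 49). λ = (49 - 0)/(27 - 9) ≡ 49/18 mod 67. 18⁻¹ ≡ 41 (mod 67) since 18·41 = 738 ≡ 1, so λ ≡ 66.
  x = λ² - 9 - 27 = 4356 - 36 ≡ 32; y = λ·(9 - 32) - 0 ≡ 23. → (32, 23)
5P: (32, 23) + (27, 49). λ = (49 - 23)/(27 - 32) ≡ 26/62 mod 67. 62⁻¹ ≡ 40 (mod 67), so λ ≡ 35.
  x = λ² - 32 - 27 = 1225 - 59 ≡ 27; y = λ·(32 - 27) - 23 ≡ 18. → (27, 18)
6P: (27, 18) + (27, 49): same x and y₁ ≡ -y₂, so the sum is O.
6P = O, so the order is 6.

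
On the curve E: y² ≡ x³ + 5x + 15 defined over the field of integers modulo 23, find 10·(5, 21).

Write Q = (5, 21).
Repeated addition: build up to 10Q.
2Q: tangent at (5, 21): λ = (3·5² + 5)/(2·21) ≡ 11/19. 19⁻¹ ≡ 17 (mod 23), so λ ≡ 11·17 ≡ 3.
  x = λ² - 5 - 5 = 9 - 10 ≡ 22; y = λ·(5 - 22) - 21 ≡ 20. → (22, 20)
3Q: (22, 20) + (5, 21). λ = (21 - 20)/(5 - 22) ≡ 1/6 mod 23. 6⁻¹ ≡ 4 (mod 23), so λ ≡ 4.
  x = λ² - 22 - 5 = 16 - 27 ≡ 12; y = λ·(22 - 12) - 20 ≡ 20. → (12, 20)
4Q: (12, 20) + (5, 21). λ = (21 - 20)/(5 - 12) ≡ 1/16 mod 23. 16⁻¹ ≡ 13 (mod 23) since 16·13 = 208 ≡ 1, so λ ≡ 13.
  x = λ² - 12 - 5 = 169 - 17 ≡ 14; y = λ·(12 - 14) - 20 ≡ 0. → (14, 0)
5Q: (14, 0) + (5, 21). λ = (21 - 0)/(5 - 14) ≡ 21/14 mod 23. 14⁻¹ ≡ 5 (mod 23), so λ ≡ 13.
  x = λ² - 14 - 5 = 169 - 19 ≡ 12; y = λ·(14 - 12) - 0 ≡ 3. → (12, 3)
6Q: (12, 3) + (5, 21). λ = (21 - 3)/(5 - 12) ≡ 18/16 mod 23. 16⁻¹ ≡ 13 (mod 23) since 16·13 = 208 ≡ 1, so λ ≡ 4.
  x = λ² - 12 - 5 = 16 - 17 ≡ 22; y = λ·(12 - 22) - 3 ≡ 3. → (22, 3)
7Q: (22, 3) + (5, 21). λ = (21 - 3)/(5 - 22) ≡ 18/6 mod 23. 6⁻¹ ≡ 4 (mod 23) since 6·4 = 24 ≡ 1, so λ ≡ 3.
  x = λ² - 22 - 5 = 9 - 27 ≡ 5; y = λ·(22 - 5) - 3 ≡ 2. → (5, 2)
8Q: (5, 2) + (5, 21): same x and y₁ ≡ -y₂, so the sum is O.
9Q: O + (5, 21) = (5, 21) (identity).
10Q: tangent at (5, 21): λ = (3·5² + 5)/(2·21) ≡ 11/19. 19⁻¹ ≡ 17 (mod 23), so λ ≡ 11·17 ≡ 3.
  x = λ² - 5 - 5 = 9 - 10 ≡ 22; y = λ·(5 - 22) - 21 ≡ 20. → (22, 20)

(22, 20)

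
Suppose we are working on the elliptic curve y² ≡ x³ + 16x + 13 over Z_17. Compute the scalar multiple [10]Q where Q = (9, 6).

Repeated addition: build up to 10Q.
2Q: tangent at (9, 6): λ = (3·9² + 16)/(2·6) ≡ 4/12. 12⁻¹ ≡ 10 (mod 17), so λ ≡ 4·10 ≡ 6.
  x = λ² - 9 - 9 = 36 - 18 ≡ 1; y = λ·(9 - 1) - 6 ≡ 8. → (1, 8)
3Q: (1, 8) + (9, 6). λ = (6 - 8)/(9 - 1) ≡ 15/8 mod 17. 8⁻¹ ≡ 15 (mod 17), so λ ≡ 4.
  x = λ² - 1 - 9 = 16 - 10 ≡ 6; y = λ·(1 - 6) - 8 ≡ 6. → (6, 6)
4Q: (6, 6) + (9, 6). λ = (6 - 6)/(9 - 6) ≡ 0/3 mod 17. 3⁻¹ ≡ 6 (mod 17), so λ ≡ 0.
  x = λ² - 6 - 9 = 0 - 15 ≡ 2; y = λ·(6 - 2) - 6 ≡ 11. → (2, 11)
5Q: (2, 11) + (9, 6). λ = (6 - 11)/(9 - 2) ≡ 12/7 mod 17. 7⁻¹ ≡ 5 (mod 17) since 7·5 = 35 ≡ 1, so λ ≡ 9.
  x = λ² - 2 - 9 = 81 - 11 ≡ 2; y = λ·(2 - 2) - 11 ≡ 6. → (2, 6)
6Q: (2, 6) + (9, 6). λ = (6 - 6)/(9 - 2) ≡ 0/7 mod 17. 7⁻¹ ≡ 5 (mod 17), so λ ≡ 0.
  x = λ² - 2 - 9 = 0 - 11 ≡ 6; y = λ·(2 - 6) - 6 ≡ 11. → (6, 11)
7Q: (6, 11) + (9, 6). λ = (6 - 11)/(9 - 6) ≡ 12/3 mod 17. 3⁻¹ ≡ 6 (mod 17), so λ ≡ 4.
  x = λ² - 6 - 9 = 16 - 15 ≡ 1; y = λ·(6 - 1) - 11 ≡ 9. → (1, 9)
8Q: (1, 9) + (9, 6). λ = (6 - 9)/(9 - 1) ≡ 14/8 mod 17. 8⁻¹ ≡ 15 (mod 17), so λ ≡ 6.
  x = λ² - 1 - 9 = 36 - 10 ≡ 9; y = λ·(1 - 9) - 9 ≡ 11. → (9, 11)
9Q: (9, 11) + (9, 6): same x and y₁ ≡ -y₂, so the sum is ∞.
10Q: ∞ + (9, 6) = (9, 6) (identity).

(9, 6)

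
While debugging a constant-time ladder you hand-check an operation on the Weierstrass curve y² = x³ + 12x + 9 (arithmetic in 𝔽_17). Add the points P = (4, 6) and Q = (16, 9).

(13, 13)

(4, 6) + (16, 9). λ = (9 - 6)/(16 - 4) ≡ 3/12 mod 17. 12⁻¹ ≡ 10 (mod 17) since 12·10 = 120 ≡ 1, so λ ≡ 13.
  x = λ² - 4 - 16 = 169 - 20 ≡ 13; y = λ·(4 - 13) - 6 ≡ 13. → (13, 13)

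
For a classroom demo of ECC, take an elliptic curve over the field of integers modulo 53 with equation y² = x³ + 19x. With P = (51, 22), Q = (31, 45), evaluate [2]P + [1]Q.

First 2P:
Repeated addition: build up to 2P.
2P: tangent at (51, 22): λ = (3·51² + 19)/(2·22) ≡ 31/44. 44⁻¹ ≡ 47 (mod 53) since 44·47 = 2068 ≡ 1, so λ ≡ 31·47 ≡ 26.
  x = λ² - 51 - 51 = 676 - 102 ≡ 44; y = λ·(51 - 44) - 22 ≡ 1. → (44, 1)
2P = (44, 1).
Finally 2P + Q:
(44, 1) + (31, 45). λ = (45 - 1)/(31 - 44) ≡ 44/40 mod 53. 40⁻¹ ≡ 4 (mod 53), so λ ≡ 17.
  x = λ² - 44 - 31 = 289 - 75 ≡ 2; y = λ·(44 - 2) - 1 ≡ 24. → (2, 24)

(2, 24)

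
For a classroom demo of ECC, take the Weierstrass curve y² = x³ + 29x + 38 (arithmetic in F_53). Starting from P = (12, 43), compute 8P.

(37, 47)

Double-and-add on 8 = (1000)₂. Start with P = (12, 43) for the leading 1-bit.
double: tangent at (12, 43): λ = (3·12² + 29)/(2·43) ≡ 37/33. 33⁻¹ ≡ 45 (mod 53), so λ ≡ 37·45 ≡ 22.
  x = λ² - 12 - 12 = 484 - 24 ≡ 36; y = λ·(12 - 36) - 43 ≡ 12. → (36, 12)
double: tangent at (36, 12): λ = (3·36² + 29)/(2·12) ≡ 48/24. 24⁻¹ ≡ 42 (mod 53), so λ ≡ 48·42 ≡ 2.
  x = λ² - 36 - 36 = 4 - 72 ≡ 38; y = λ·(36 - 38) - 12 ≡ 37. → (38, 37)
double: tangent at (38, 37): λ = (3·38² + 29)/(2·37) ≡ 15/21. 21⁻¹ ≡ 48 (mod 53), so λ ≡ 15·48 ≡ 31.
  x = λ² - 38 - 38 = 961 - 76 ≡ 37; y = λ·(38 - 37) - 37 ≡ 47. → (37, 47)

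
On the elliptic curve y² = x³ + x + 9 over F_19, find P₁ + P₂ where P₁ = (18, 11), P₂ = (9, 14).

(9, 5)

(18, 11) + (9, 14). λ = (14 - 11)/(9 - 18) ≡ 3/10 mod 19. 10⁻¹ ≡ 2 (mod 19) since 10·2 = 20 ≡ 1, so λ ≡ 6.
  x = λ² - 18 - 9 = 36 - 27 ≡ 9; y = λ·(18 - 9) - 11 ≡ 5. → (9, 5)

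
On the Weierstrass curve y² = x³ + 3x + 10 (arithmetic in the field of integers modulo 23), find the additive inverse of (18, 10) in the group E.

-(18, 10) = (18, -10 mod 23) = (18, 13).

(18, 13)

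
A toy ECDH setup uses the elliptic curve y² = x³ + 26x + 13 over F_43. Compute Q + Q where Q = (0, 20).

(13, 21)

tangent at (0, 20): λ = (3·0² + 26)/(2·20) ≡ 26/40. 40⁻¹ ≡ 14 (mod 43) since 40·14 = 560 ≡ 1, so λ ≡ 26·14 ≡ 20.
  x = λ² - 0 - 0 = 400 - 0 ≡ 13; y = λ·(0 - 13) - 20 ≡ 21. → (13, 21)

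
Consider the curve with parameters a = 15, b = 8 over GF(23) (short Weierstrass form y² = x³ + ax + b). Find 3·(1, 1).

(13, 10)

Write Q = (1, 1).
Repeated addition: build up to 3Q.
2Q: tangent at (1, 1): λ = (3·1² + 15)/(2·1) ≡ 18/2. 2⁻¹ ≡ 12 (mod 23), so λ ≡ 18·12 ≡ 9.
  x = λ² - 1 - 1 = 81 - 2 ≡ 10; y = λ·(1 - 10) - 1 ≡ 10. → (10, 10)
3Q: (10, 10) + (1, 1). λ = (1 - 10)/(1 - 10) ≡ 14/14 mod 23. 14⁻¹ ≡ 5 (mod 23), so λ ≡ 1.
  x = λ² - 10 - 1 = 1 - 11 ≡ 13; y = λ·(10 - 13) - 10 ≡ 10. → (13, 10)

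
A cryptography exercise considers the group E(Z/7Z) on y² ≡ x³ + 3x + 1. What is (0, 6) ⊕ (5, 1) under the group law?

(3, 4)

(0, 6) + (5, 1). λ = (1 - 6)/(5 - 0) ≡ 2/5 mod 7. 5⁻¹ ≡ 3 (mod 7), so λ ≡ 6.
  x = λ² - 0 - 5 = 36 - 5 ≡ 3; y = λ·(0 - 3) - 6 ≡ 4. → (3, 4)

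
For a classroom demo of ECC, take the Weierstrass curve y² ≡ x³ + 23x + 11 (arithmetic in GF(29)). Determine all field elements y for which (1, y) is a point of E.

x³ + 23x + 11 = 35 ≡ 6 (mod 29).
Square roots of 6 mod 29: 8 and 21 (since 8² = 64 ≡ 6).

8, 21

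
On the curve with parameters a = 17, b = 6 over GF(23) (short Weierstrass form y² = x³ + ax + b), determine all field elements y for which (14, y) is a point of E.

none

x³ + 17x + 6 = 2988 ≡ 21 (mod 23).
21 is a non-residue mod 23; no y exists.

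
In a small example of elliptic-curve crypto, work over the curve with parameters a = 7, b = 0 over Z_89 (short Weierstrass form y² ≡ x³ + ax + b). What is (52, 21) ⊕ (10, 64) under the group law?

(6, 76)

(52, 21) + (10, 64). λ = (64 - 21)/(10 - 52) ≡ 43/47 mod 89. 47⁻¹ ≡ 36 (mod 89), so λ ≡ 35.
  x = λ² - 52 - 10 = 1225 - 62 ≡ 6; y = λ·(52 - 6) - 21 ≡ 76. → (6, 76)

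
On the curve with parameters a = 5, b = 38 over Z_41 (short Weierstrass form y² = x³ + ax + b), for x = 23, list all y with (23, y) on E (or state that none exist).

x³ + 5x + 38 = 12320 ≡ 20 (mod 41).
Square roots of 20 mod 41: 15 and 26 (since 15² = 225 ≡ 20).

15, 26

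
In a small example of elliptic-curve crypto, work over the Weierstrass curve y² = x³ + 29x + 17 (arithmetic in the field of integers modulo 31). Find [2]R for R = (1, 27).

(14, 25)

tangent at (1, 27): λ = (3·1² + 29)/(2·27) ≡ 1/23. 23⁻¹ ≡ 27 (mod 31), so λ ≡ 1·27 ≡ 27.
  x = λ² - 1 - 1 = 729 - 2 ≡ 14; y = λ·(1 - 14) - 27 ≡ 25. → (14, 25)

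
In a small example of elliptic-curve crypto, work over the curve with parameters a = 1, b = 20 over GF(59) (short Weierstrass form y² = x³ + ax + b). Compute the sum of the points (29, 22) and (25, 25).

(24, 48)

(29, 22) + (25, 25). λ = (25 - 22)/(25 - 29) ≡ 3/55 mod 59. 55⁻¹ ≡ 44 (mod 59), so λ ≡ 14.
  x = λ² - 29 - 25 = 196 - 54 ≡ 24; y = λ·(29 - 24) - 22 ≡ 48. → (24, 48)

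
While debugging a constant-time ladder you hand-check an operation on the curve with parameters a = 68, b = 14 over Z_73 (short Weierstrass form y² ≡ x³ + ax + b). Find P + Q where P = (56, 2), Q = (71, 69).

(25, 44)

(56, 2) + (71, 69). λ = (69 - 2)/(71 - 56) ≡ 67/15 mod 73. 15⁻¹ ≡ 39 (mod 73) since 15·39 = 585 ≡ 1, so λ ≡ 58.
  x = λ² - 56 - 71 = 3364 - 127 ≡ 25; y = λ·(56 - 25) - 2 ≡ 44. → (25, 44)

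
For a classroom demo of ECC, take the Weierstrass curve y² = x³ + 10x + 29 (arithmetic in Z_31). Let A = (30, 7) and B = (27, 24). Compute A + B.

(13, 0)

(30, 7) + (27, 24). λ = (24 - 7)/(27 - 30) ≡ 17/28 mod 31. 28⁻¹ ≡ 10 (mod 31), so λ ≡ 15.
  x = λ² - 30 - 27 = 225 - 57 ≡ 13; y = λ·(30 - 13) - 7 ≡ 0. → (13, 0)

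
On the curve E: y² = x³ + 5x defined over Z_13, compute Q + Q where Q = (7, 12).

tangent at (7, 12): λ = (3·7² + 5)/(2·12) ≡ 9/11. 11⁻¹ ≡ 6 (mod 13) since 11·6 = 66 ≡ 1, so λ ≡ 9·6 ≡ 2.
  x = λ² - 7 - 7 = 4 - 14 ≡ 3; y = λ·(7 - 3) - 12 ≡ 9. → (3, 9)

(3, 9)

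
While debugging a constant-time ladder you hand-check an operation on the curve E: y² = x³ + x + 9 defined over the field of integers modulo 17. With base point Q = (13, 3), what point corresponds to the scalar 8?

Double-and-add on 8 = (1000)₂. Start with Q = (13, 3) for the leading 1-bit.
double: tangent at (13, 3): λ = (3·13² + 1)/(2·3) ≡ 15/6. 6⁻¹ ≡ 3 (mod 17) since 6·3 = 18 ≡ 1, so λ ≡ 15·3 ≡ 11.
  x = λ² - 13 - 13 = 121 - 26 ≡ 10; y = λ·(13 - 10) - 3 ≡ 13. → (10, 13)
double: tangent at (10, 13): λ = (3·10² + 1)/(2·13) ≡ 12/9. 9⁻¹ ≡ 2 (mod 17), so λ ≡ 12·2 ≡ 7.
  x = λ² - 10 - 10 = 49 - 20 ≡ 12; y = λ·(10 - 12) - 13 ≡ 7. → (12, 7)
double: tangent at (12, 7): λ = (3·12² + 1)/(2·7) ≡ 8/14. 14⁻¹ ≡ 11 (mod 17) since 14·11 = 154 ≡ 1, so λ ≡ 8·11 ≡ 3.
  x = λ² - 12 - 12 = 9 - 24 ≡ 2; y = λ·(12 - 2) - 7 ≡ 6. → (2, 6)

(2, 6)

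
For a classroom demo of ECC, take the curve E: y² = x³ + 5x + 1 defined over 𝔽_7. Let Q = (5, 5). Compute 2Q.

tangent at (5, 5): λ = (3·5² + 5)/(2·5) ≡ 3/3. 3⁻¹ ≡ 5 (mod 7), so λ ≡ 3·5 ≡ 1.
  x = λ² - 5 - 5 = 1 - 10 ≡ 5; y = λ·(5 - 5) - 5 ≡ 2. → (5, 2)

(5, 2)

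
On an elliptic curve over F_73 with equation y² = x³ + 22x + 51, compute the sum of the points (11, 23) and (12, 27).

(66, 49)

(11, 23) + (12, 27). λ = (27 - 23)/(12 - 11) ≡ 4/1 mod 73. 1⁻¹ ≡ 1 (mod 73), so λ ≡ 4.
  x = λ² - 11 - 12 = 16 - 23 ≡ 66; y = λ·(11 - 66) - 23 ≡ 49. → (66, 49)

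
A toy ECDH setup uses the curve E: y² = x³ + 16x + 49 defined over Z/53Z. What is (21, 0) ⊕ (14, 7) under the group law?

(21, 0) + (14, 7). λ = (7 - 0)/(14 - 21) ≡ 7/46 mod 53. 46⁻¹ ≡ 15 (mod 53), so λ ≡ 52.
  x = λ² - 21 - 14 = 2704 - 35 ≡ 19; y = λ·(21 - 19) - 0 ≡ 51. → (19, 51)

(19, 51)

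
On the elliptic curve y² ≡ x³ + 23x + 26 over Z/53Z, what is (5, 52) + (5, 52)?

(6, 50)

tangent at (5, 52): λ = (3·5² + 23)/(2·52) ≡ 45/51. 51⁻¹ ≡ 26 (mod 53), so λ ≡ 45·26 ≡ 4.
  x = λ² - 5 - 5 = 16 - 10 ≡ 6; y = λ·(5 - 6) - 52 ≡ 50. → (6, 50)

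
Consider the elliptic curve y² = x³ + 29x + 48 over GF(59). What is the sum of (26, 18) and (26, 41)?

The two points share x = 26 and their y-coordinates satisfy 18 + 41 ≡ 0 (mod 59), so they are inverses. Their sum is O.

O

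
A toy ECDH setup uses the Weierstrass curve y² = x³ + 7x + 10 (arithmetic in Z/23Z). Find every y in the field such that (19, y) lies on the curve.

none

x³ + 7x + 10 = 7002 ≡ 10 (mod 23).
10 is a non-residue mod 23; no y exists.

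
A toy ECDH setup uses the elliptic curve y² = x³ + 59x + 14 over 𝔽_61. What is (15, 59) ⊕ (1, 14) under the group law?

(15, 59) + (1, 14). λ = (14 - 59)/(1 - 15) ≡ 16/47 mod 61. 47⁻¹ ≡ 13 (mod 61), so λ ≡ 25.
  x = λ² - 15 - 1 = 625 - 16 ≡ 60; y = λ·(15 - 60) - 59 ≡ 36. → (60, 36)

(60, 36)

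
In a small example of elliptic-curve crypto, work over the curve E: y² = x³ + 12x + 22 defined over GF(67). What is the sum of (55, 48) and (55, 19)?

O

The two points share x = 55 and their y-coordinates satisfy 48 + 19 ≡ 0 (mod 67), so they are inverses. Their sum is the point at infinity.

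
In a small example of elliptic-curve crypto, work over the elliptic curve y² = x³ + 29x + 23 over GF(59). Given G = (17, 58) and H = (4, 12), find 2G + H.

First 2G:
Repeated addition: build up to 2G.
2G: tangent at (17, 58): λ = (3·17² + 29)/(2·58) ≡ 11/57. 57⁻¹ ≡ 29 (mod 59) since 57·29 = 1653 ≡ 1, so λ ≡ 11·29 ≡ 24.
  x = λ² - 17 - 17 = 576 - 34 ≡ 11; y = λ·(17 - 11) - 58 ≡ 27. → (11, 27)
2G = (11, 27).
Finally 2G + H:
(11, 27) + (4, 12). λ = (12 - 27)/(4 - 11) ≡ 44/52 mod 59. 52⁻¹ ≡ 42 (mod 59) since 52·42 = 2184 ≡ 1, so λ ≡ 19.
  x = λ² - 11 - 4 = 361 - 15 ≡ 51; y = λ·(11 - 51) - 27 ≡ 39. → (51, 39)

(51, 39)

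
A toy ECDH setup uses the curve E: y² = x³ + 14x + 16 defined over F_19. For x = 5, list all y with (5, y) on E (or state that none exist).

x³ + 14x + 16 = 211 ≡ 2 (mod 19).
2 is a non-residue mod 19; no y exists.

none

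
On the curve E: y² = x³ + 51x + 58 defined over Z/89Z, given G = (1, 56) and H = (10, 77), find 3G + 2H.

First 3G:
Repeated addition: build up to 3G.
2G: tangent at (1, 56): λ = (3·1² + 51)/(2·56) ≡ 54/23. 23⁻¹ ≡ 31 (mod 89) since 23·31 = 713 ≡ 1, so λ ≡ 54·31 ≡ 72.
  x = λ² - 1 - 1 = 5184 - 2 ≡ 20; y = λ·(1 - 20) - 56 ≡ 0. → (20, 0)
3G: (20, 0) + (1, 56). λ = (56 - 0)/(1 - 20) ≡ 56/70 mod 89. 70⁻¹ ≡ 14 (mod 89) since 70·14 = 980 ≡ 1, so λ ≡ 72.
  x = λ² - 20 - 1 = 5184 - 21 ≡ 1; y = λ·(20 - 1) - 0 ≡ 33. → (1, 33)
3G = (1, 33).
Next 2H:
Repeated addition: build up to 2H.
2H: tangent at (10, 77): λ = (3·10² + 51)/(2·77) ≡ 84/65. 65⁻¹ ≡ 63 (mod 89), so λ ≡ 84·63 ≡ 41.
  x = λ² - 10 - 10 = 1681 - 20 ≡ 59; y = λ·(10 - 59) - 77 ≡ 50. → (59, 50)
2H = (59, 50).
Finally 3G + 2H:
(1, 33) + (59, 50). λ = (50 - 33)/(59 - 1) ≡ 17/58 mod 89. 58⁻¹ ≡ 66 (mod 89), so λ ≡ 54.
  x = λ² - 1 - 59 = 2916 - 60 ≡ 8; y = λ·(1 - 8) - 33 ≡ 34. → (8, 34)

(8, 34)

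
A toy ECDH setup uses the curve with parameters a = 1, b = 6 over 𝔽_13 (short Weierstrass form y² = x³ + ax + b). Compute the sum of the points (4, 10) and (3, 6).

(4, 10) + (3, 6). λ = (6 - 10)/(3 - 4) ≡ 9/12 mod 13. 12⁻¹ ≡ 12 (mod 13), so λ ≡ 4.
  x = λ² - 4 - 3 = 16 - 7 ≡ 9; y = λ·(4 - 9) - 10 ≡ 9. → (9, 9)

(9, 9)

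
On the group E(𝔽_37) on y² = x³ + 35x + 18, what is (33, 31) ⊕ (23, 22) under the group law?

(14, 12)

(33, 31) + (23, 22). λ = (22 - 31)/(23 - 33) ≡ 28/27 mod 37. 27⁻¹ ≡ 11 (mod 37) since 27·11 = 297 ≡ 1, so λ ≡ 12.
  x = λ² - 33 - 23 = 144 - 56 ≡ 14; y = λ·(33 - 14) - 31 ≡ 12. → (14, 12)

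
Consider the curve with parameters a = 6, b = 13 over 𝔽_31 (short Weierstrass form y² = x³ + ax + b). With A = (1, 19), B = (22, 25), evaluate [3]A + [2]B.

(18, 30)

First 3A:
Repeated addition: build up to 3A.
2A: tangent at (1, 19): λ = (3·1² + 6)/(2·19) ≡ 9/7. 7⁻¹ ≡ 9 (mod 31) since 7·9 = 63 ≡ 1, so λ ≡ 9·9 ≡ 19.
  x = λ² - 1 - 1 = 361 - 2 ≡ 18; y = λ·(1 - 18) - 19 ≡ 30. → (18, 30)
3A: (18, 30) + (1, 19). λ = (19 - 30)/(1 - 18) ≡ 20/14 mod 31. 14⁻¹ ≡ 20 (mod 31), so λ ≡ 28.
  x = λ² - 18 - 1 = 784 - 19 ≡ 21; y = λ·(18 - 21) - 30 ≡ 10. → (21, 10)
3A = (21, 10).
Next 2B:
Repeated addition: build up to 2B.
2B: tangent at (22, 25): λ = (3·22² + 6)/(2·25) ≡ 1/19. 19⁻¹ ≡ 18 (mod 31), so λ ≡ 1·18 ≡ 18.
  x = λ² - 22 - 22 = 324 - 44 ≡ 1; y = λ·(22 - 1) - 25 ≡ 12. → (1, 12)
2B = (1, 12).
Finally 3A + 2B:
(21, 10) + (1, 12). λ = (12 - 10)/(1 - 21) ≡ 2/11 mod 31. 11⁻¹ ≡ 17 (mod 31), so λ ≡ 3.
  x = λ² - 21 - 1 = 9 - 22 ≡ 18; y = λ·(21 - 18) - 10 ≡ 30. → (18, 30)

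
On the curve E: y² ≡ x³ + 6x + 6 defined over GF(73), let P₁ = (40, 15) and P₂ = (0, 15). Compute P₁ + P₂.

(40, 15) + (0, 15). λ = (15 - 15)/(0 - 40) ≡ 0/33 mod 73. 33⁻¹ ≡ 31 (mod 73), so λ ≡ 0.
  x = λ² - 40 - 0 = 0 - 40 ≡ 33; y = λ·(40 - 33) - 15 ≡ 58. → (33, 58)

(33, 58)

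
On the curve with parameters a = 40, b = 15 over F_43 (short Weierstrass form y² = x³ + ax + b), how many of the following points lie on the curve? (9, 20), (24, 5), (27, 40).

1

(9, 20): 20² ≡ 13, rhs ≡ 29 → off.
(24, 5): 5² ≡ 25, rhs ≡ 7 → off.
(27, 40): 40² ≡ 9, rhs ≡ 9 → on.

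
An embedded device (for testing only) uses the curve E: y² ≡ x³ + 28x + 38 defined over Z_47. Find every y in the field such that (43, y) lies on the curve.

x³ + 28x + 38 = 80749 ≡ 3 (mod 47).
Square roots of 3 mod 47: 12 and 35 (since 12² = 144 ≡ 3).

12, 35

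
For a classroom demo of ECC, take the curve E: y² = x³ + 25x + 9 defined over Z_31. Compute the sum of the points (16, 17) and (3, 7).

(28, 0)

(16, 17) + (3, 7). λ = (7 - 17)/(3 - 16) ≡ 21/18 mod 31. 18⁻¹ ≡ 19 (mod 31) since 18·19 = 342 ≡ 1, so λ ≡ 27.
  x = λ² - 16 - 3 = 729 - 19 ≡ 28; y = λ·(16 - 28) - 17 ≡ 0. → (28, 0)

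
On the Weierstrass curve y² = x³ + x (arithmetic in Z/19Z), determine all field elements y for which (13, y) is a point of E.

5, 14

x³ + 1x + 0 = 2210 ≡ 6 (mod 19).
Square roots of 6 mod 19: 5 and 14 (since 5² = 25 ≡ 6).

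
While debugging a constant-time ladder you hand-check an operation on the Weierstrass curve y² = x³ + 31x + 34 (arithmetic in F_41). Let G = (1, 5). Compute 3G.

Repeated addition: build up to 3G.
2G: tangent at (1, 5): λ = (3·1² + 31)/(2·5) ≡ 34/10. 10⁻¹ ≡ 37 (mod 41), so λ ≡ 34·37 ≡ 28.
  x = λ² - 1 - 1 = 784 - 2 ≡ 3; y = λ·(1 - 3) - 5 ≡ 21. → (3, 21)
3G: (3, 21) + (1, 5). λ = (5 - 21)/(1 - 3) ≡ 25/39 mod 41. 39⁻¹ ≡ 20 (mod 41), so λ ≡ 8.
  x = λ² - 3 - 1 = 64 - 4 ≡ 19; y = λ·(3 - 19) - 21 ≡ 15. → (19, 15)

(19, 15)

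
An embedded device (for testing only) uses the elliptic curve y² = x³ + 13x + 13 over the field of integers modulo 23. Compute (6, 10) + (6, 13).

The two points share x = 6 and their y-coordinates satisfy 10 + 13 ≡ 0 (mod 23), so they are inverses. Their sum is ∞.

O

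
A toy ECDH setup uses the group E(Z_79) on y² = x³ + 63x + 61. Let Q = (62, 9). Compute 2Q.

tangent at (62, 9): λ = (3·62² + 63)/(2·9) ≡ 61/18. 18⁻¹ ≡ 22 (mod 79) since 18·22 = 396 ≡ 1, so λ ≡ 61·22 ≡ 78.
  x = λ² - 62 - 62 = 6084 - 124 ≡ 35; y = λ·(62 - 35) - 9 ≡ 43. → (35, 43)

(35, 43)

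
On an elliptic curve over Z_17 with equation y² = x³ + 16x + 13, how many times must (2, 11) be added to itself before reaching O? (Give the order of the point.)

9

2P: tangent at (2, 11): λ = (3·2² + 16)/(2·11) ≡ 11/5. 5⁻¹ ≡ 7 (mod 17), so λ ≡ 11·7 ≡ 9.
  x = λ² - 2 - 2 = 81 - 4 ≡ 9; y = λ·(2 - 9) - 11 ≡ 11. → (9, 11)
3P: (9, 11) + (2, 11). λ = (11 - 11)/(2 - 9) ≡ 0/10 mod 17. 10⁻¹ ≡ 12 (mod 17) since 10·12 = 120 ≡ 1, so λ ≡ 0.
  x = λ² - 9 - 2 = 0 - 11 ≡ 6; y = λ·(9 - 6) - 11 ≡ 6. → (6, 6)
4P: (6, 6) + (2, 11). λ = (11 - 6)/(2 - 6) ≡ 5/13 mod 17. 13⁻¹ ≡ 4 (mod 17) since 13·4 = 52 ≡ 1, so λ ≡ 3.
  x = λ² - 6 - 2 = 9 - 8 ≡ 1; y = λ·(6 - 1) - 6 ≡ 9. → (1, 9)
5P: (1, 9) + (2, 11). λ = (11 - 9)/(2 - 1) ≡ 2/1 mod 17. 1⁻¹ ≡ 1 (mod 17) since 1·1 = 1 ≡ 1, so λ ≡ 2.
  x = λ² - 1 - 2 = 4 - 3 ≡ 1; y = λ·(1 - 1) - 9 ≡ 8. → (1, 8)
6P: (1, 8) + (2, 11). λ = (11 - 8)/(2 - 1) ≡ 3/1 mod 17. 1⁻¹ ≡ 1 (mod 17), so λ ≡ 3.
  x = λ² - 1 - 2 = 9 - 3 ≡ 6; y = λ·(1 - 6) - 8 ≡ 11. → (6, 11)
7P: (6, 11) + (2, 11). λ = (11 - 11)/(2 - 6) ≡ 0/13 mod 17. 13⁻¹ ≡ 4 (mod 17), so λ ≡ 0.
  x = λ² - 6 - 2 = 0 - 8 ≡ 9; y = λ·(6 - 9) - 11 ≡ 6. → (9, 6)
8P: (9, 6) + (2, 11). λ = (11 - 6)/(2 - 9) ≡ 5/10 mod 17. 10⁻¹ ≡ 12 (mod 17) since 10·12 = 120 ≡ 1, so λ ≡ 9.
  x = λ² - 9 - 2 = 81 - 11 ≡ 2; y = λ·(9 - 2) - 6 ≡ 6. → (2, 6)
9P: (2, 6) + (2, 11): same x and y₁ ≡ -y₂, so the sum is O.
9P = O, so the order is 9.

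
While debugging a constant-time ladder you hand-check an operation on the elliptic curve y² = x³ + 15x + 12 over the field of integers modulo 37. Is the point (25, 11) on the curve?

no

y² = 11² ≡ 10; x³ + 15x + 12 = 16012 ≡ 28 (mod 37). 10 ≠ 28.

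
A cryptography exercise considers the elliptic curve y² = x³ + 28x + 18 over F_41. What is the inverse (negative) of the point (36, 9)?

(36, 32)

-(36, 9) = (36, -9 mod 41) = (36, 32).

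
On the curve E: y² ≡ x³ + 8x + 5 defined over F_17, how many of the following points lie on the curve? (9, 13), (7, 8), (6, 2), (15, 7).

2

(9, 13): 13² ≡ 16, rhs ≡ 7 → off.
(7, 8): 8² ≡ 13, rhs ≡ 13 → on.
(6, 2): 2² ≡ 4, rhs ≡ 14 → off.
(15, 7): 7² ≡ 15, rhs ≡ 15 → on.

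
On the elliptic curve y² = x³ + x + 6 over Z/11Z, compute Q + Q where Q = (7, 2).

tangent at (7, 2): λ = (3·7² + 1)/(2·2) ≡ 5/4. 4⁻¹ ≡ 3 (mod 11), so λ ≡ 5·3 ≡ 4.
  x = λ² - 7 - 7 = 16 - 14 ≡ 2; y = λ·(7 - 2) - 2 ≡ 7. → (2, 7)

(2, 7)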